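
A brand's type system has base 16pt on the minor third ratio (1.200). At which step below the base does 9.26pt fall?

1.200ⁿ = 16 / 9.26 = 1.7279
n = ln(1.7279) / ln(1.200) = 0.5469 / 0.1823 ≈ 3.00

3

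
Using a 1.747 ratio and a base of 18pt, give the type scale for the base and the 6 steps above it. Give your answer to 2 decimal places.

Step 0: 18pt
Step 1: 18.0 × 1.747 = 31.45
Step 2: 18.0 × 1.747² = 54.94
Step 3: 18.0 × 1.747³ = 95.97
Step 4: 18.0 × 1.747⁴ = 167.67
Step 5: 18.0 × 1.747⁵ = 292.91
Step 6: 18.0 × 1.747⁶ = 511.72

18.00pt, 31.45pt, 54.94pt, 95.97pt, 167.67pt, 292.91pt, 511.72pt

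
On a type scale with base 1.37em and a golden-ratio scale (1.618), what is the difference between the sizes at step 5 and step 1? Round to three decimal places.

Step 1: 1.37 × 1.618 = 2.21666em
Step 5: 1.37 × 1.618⁵ = 15.19194em
Difference: 15.19194 − 2.21666 = 12.97528em

12.975em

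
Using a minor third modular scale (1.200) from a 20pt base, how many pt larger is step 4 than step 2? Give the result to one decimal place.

Step 2: 20.0 × 1.200² = 28.800pt
Step 4: 20.0 × 1.200⁴ = 41.472pt
Difference: 41.472 − 28.800 = 12.672pt

12.7pt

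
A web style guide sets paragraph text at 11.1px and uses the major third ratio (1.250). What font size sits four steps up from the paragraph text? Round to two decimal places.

Each step on a modular scale multiplies by the ratio, so the size n steps from the base is base × ratioⁿ.
11.1 × 1.250⁴ = 11.1 × 2.44141 ≈ 27.10

27.10px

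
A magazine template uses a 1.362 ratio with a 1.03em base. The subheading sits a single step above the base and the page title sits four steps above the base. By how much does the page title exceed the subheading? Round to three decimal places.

2.142em

Step 1: 1.03 × 1.362 = 1.40286em
Step 4: 1.03 × 1.362⁴ = 3.54442em
Difference: 3.54442 − 1.40286 = 2.14156em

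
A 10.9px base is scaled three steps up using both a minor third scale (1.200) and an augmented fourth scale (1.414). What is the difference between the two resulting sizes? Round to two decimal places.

Minor third: 10.9 × 1.200³ = 18.8352px
Augmented fourth: 10.9 × 1.414³ = 30.8159px
Difference: 30.8159 − 18.8352 = 11.9807px

11.98px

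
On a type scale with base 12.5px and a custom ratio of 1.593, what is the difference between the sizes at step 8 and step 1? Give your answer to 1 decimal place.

Step 1: 12.5 × 1.593 = 19.913px
Step 8: 12.5 × 1.593⁸ = 518.366px
Difference: 518.366 − 19.913 = 498.453px

498.5px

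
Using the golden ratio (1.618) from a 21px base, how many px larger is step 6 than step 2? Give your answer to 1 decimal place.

321.8px

Step 2: 21.0 × 1.618² = 54.976px
Step 6: 21.0 × 1.618⁶ = 376.782px
Difference: 376.782 − 54.976 = 321.806px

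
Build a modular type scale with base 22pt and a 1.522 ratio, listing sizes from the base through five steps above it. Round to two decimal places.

Step 0: 22pt
Step 1: 22.0 × 1.522 = 33.48
Step 2: 22.0 × 1.522² = 50.96
Step 3: 22.0 × 1.522³ = 77.57
Step 4: 22.0 × 1.522⁴ = 118.05
Step 5: 22.0 × 1.522⁵ = 179.68

22.00pt, 33.48pt, 50.96pt, 77.57pt, 118.05pt, 179.68pt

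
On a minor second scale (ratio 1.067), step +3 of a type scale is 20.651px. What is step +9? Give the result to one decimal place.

The gap is 9 − (3) = 6 steps, so the factor is 1.067^6.
20.651 × 1.067⁶ = 20.651 × 1.47566 ≈ 30.474

30.5px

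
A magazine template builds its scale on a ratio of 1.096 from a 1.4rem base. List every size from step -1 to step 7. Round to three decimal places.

1.277rem, 1.400rem, 1.534rem, 1.682rem, 1.843rem, 2.020rem, 2.214rem, 2.427rem, 2.660rem

Step -1: 1.4 ÷ 1.096 = 1.277
Step 0: 1.4rem
Step 1: 1.4 × 1.096 = 1.534
Step 2: 1.4 × 1.096² = 1.682
Step 3: 1.4 × 1.096³ = 1.843
Step 4: 1.4 × 1.096⁴ = 2.020
Step 5: 1.4 × 1.096⁵ = 2.214
Step 6: 1.4 × 1.096⁶ = 2.427
Step 7: 1.4 × 1.096⁷ = 2.660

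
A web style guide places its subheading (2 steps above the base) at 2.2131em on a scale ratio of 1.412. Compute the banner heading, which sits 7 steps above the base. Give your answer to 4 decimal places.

12.4215em

The gap is 7 − (2) = 5 steps, so the factor is 1.412^5.
2.2131 × 1.412⁵ = 2.2131 × 5.61272 ≈ 12.4215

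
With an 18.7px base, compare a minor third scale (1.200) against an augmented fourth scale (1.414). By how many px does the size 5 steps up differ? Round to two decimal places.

59.17px

Minor third: 18.7 × 1.200⁵ = 46.5316px
Augmented fourth: 18.7 × 1.414⁵ = 105.7033px
Difference: 105.7033 − 46.5316 = 59.1717px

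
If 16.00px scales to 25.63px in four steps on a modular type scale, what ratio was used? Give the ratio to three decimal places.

1.125

r⁴ = 25.63 / 16.00, so r = (25.63/16.00)^(1/4).
r = 1.6019^(1/4) ≈ 1.1250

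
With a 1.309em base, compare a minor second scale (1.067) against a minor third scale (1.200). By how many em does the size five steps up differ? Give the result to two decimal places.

1.45em

Minor second: 1.309 × 1.067⁵ = 1.8103em
Minor third: 1.309 × 1.200⁵ = 3.2572em
Difference: 3.2572 − 1.8103 = 1.4469em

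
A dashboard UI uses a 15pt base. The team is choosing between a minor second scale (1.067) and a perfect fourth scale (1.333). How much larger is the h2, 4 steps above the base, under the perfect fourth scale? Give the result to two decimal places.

Minor second: 15.0 × 1.067⁴ = 19.4424pt
Perfect fourth: 15.0 × 1.333⁴ = 47.3600pt
Difference: 47.3600 − 19.4424 = 27.9176pt

27.92pt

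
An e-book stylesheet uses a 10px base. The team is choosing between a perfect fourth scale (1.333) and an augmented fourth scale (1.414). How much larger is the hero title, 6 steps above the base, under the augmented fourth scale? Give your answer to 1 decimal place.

23.8px

Perfect fourth: 10.0 × 1.333⁶ = 56.102px
Augmented fourth: 10.0 × 1.414⁶ = 79.928px
Difference: 79.928 − 56.102 = 23.826px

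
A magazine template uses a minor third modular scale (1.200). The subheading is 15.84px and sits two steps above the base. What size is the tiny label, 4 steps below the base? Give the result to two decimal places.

15.84 ÷ 1.200⁶ = 15.84 ÷ 2.98598 ≈ 5.305

5.30px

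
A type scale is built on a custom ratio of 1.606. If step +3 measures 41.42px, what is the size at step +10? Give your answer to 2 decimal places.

The gap is 10 − (3) = 7 steps, so the factor is 1.606^7.
41.42 × 1.606⁷ = 41.42 × 27.55617 ≈ 1141.376

1141.38px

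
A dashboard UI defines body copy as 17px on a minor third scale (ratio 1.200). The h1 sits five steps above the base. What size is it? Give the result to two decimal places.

42.30px

A modular type scale is a geometric sequence: sizeₙ = base × rⁿ.
17.0 × 1.200⁵ = 17.0 × 2.48832 ≈ 42.30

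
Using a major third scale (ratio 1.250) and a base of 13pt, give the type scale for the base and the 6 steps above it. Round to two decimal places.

13.00pt, 16.25pt, 20.31pt, 25.39pt, 31.74pt, 39.67pt, 49.59pt

Step 0: 13pt
Step 1: 13.0 × 1.250 = 16.25
Step 2: 13.0 × 1.250² = 20.31
Step 3: 13.0 × 1.250³ = 25.39
Step 4: 13.0 × 1.250⁴ = 31.74
Step 5: 13.0 × 1.250⁵ = 39.67
Step 6: 13.0 × 1.250⁶ = 49.59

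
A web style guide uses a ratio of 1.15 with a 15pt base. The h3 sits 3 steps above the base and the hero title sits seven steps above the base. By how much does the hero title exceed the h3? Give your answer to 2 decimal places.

Step 3: 15.0 × 1.15³ = 22.8131pt
Step 7: 15.0 × 1.15⁷ = 39.9003pt
Difference: 39.9003 − 22.8131 = 17.0872pt

17.09pt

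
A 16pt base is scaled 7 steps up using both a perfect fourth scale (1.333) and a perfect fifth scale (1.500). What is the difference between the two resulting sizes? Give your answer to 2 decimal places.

Perfect fourth: 16.0 × 1.333⁷ = 119.6550pt
Perfect fifth: 16.0 × 1.500⁷ = 273.3750pt
Difference: 273.3750 − 119.6550 = 153.7200pt

153.72pt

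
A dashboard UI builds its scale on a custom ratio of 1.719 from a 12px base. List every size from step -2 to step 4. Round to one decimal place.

Step -2: 12.0 ÷ 1.719² = 4.1
Step -1: 12.0 ÷ 1.719 = 7.0
Step 0: 12px
Step 1: 12.0 × 1.719 = 20.6
Step 2: 12.0 × 1.719² = 35.5
Step 3: 12.0 × 1.719³ = 61.0
Step 4: 12.0 × 1.719⁴ = 104.8

4.1px, 7.0px, 12.0px, 20.6px, 35.5px, 61.0px, 104.8px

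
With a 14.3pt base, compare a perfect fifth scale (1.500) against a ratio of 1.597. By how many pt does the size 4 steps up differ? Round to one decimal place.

20.6pt

Perfect fifth: 14.3 × 1.500⁴ = 72.394pt
At 1.597: 14.3 × 1.597⁴ = 93.016pt
Difference: 93.016 − 72.394 = 20.622pt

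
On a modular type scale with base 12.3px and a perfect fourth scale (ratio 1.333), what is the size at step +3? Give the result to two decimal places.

29.13px

A modular type scale is a geometric sequence: sizeₙ = base × rⁿ.
12.3 × 1.333³ = 12.3 × 2.36859 ≈ 29.13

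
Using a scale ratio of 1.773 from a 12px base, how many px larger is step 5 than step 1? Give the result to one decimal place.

Step 1: 12.0 × 1.773 = 21.276px
Step 5: 12.0 × 1.773⁵ = 210.245px
Difference: 210.245 − 21.276 = 188.969px

189.0px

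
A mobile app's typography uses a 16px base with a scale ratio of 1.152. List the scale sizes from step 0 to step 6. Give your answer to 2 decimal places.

Step 0: 16px
Step 1: 16.0 × 1.152 = 18.43
Step 2: 16.0 × 1.152² = 21.23
Step 3: 16.0 × 1.152³ = 24.46
Step 4: 16.0 × 1.152⁴ = 28.18
Step 5: 16.0 × 1.152⁵ = 32.46
Step 6: 16.0 × 1.152⁶ = 37.40

16.00px, 18.43px, 21.23px, 24.46px, 28.18px, 32.46px, 37.40px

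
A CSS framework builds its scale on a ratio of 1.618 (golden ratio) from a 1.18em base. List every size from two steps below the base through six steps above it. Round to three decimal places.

Step -2: 1.18 ÷ 1.618² = 0.451
Step -1: 1.18 ÷ 1.618 = 0.729
Step 0: 1.18em
Step 1: 1.18 × 1.618 = 1.909
Step 2: 1.18 × 1.618² = 3.089
Step 3: 1.18 × 1.618³ = 4.998
Step 4: 1.18 × 1.618⁴ = 8.087
Step 5: 1.18 × 1.618⁵ = 13.085
Step 6: 1.18 × 1.618⁶ = 21.172

0.451em, 0.729em, 1.180em, 1.909em, 3.089em, 4.998em, 8.087em, 13.085em, 21.172em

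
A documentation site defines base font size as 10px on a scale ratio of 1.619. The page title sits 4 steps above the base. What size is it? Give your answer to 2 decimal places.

A modular type scale is a geometric sequence: sizeₙ = base × rⁿ.
10.0 × 1.619⁴ = 10.0 × 6.87048 ≈ 68.70

68.70px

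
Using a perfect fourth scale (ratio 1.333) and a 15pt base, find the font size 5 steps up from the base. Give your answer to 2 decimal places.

A modular type scale is a geometric sequence: sizeₙ = base × rⁿ.
15.0 × 1.333⁵ = 15.0 × 4.20873 ≈ 63.13

63.13pt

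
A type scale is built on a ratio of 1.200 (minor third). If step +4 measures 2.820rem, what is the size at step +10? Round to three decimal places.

8.420rem

The gap is 10 − (4) = 6 steps, so the factor is 1.200^6.
2.820 × 1.200⁶ = 2.820 × 2.98598 ≈ 8.420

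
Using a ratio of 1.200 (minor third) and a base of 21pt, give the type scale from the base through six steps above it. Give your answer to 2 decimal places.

21.00pt, 25.20pt, 30.24pt, 36.29pt, 43.55pt, 52.25pt, 62.71pt

Step 0: 21pt
Step 1: 21.0 × 1.200 = 25.20
Step 2: 21.0 × 1.200² = 30.24
Step 3: 21.0 × 1.200³ = 36.29
Step 4: 21.0 × 1.200⁴ = 43.55
Step 5: 21.0 × 1.200⁵ = 52.25
Step 6: 21.0 × 1.200⁶ = 62.71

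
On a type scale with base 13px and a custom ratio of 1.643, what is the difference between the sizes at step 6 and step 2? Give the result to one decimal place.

Step 2: 13.0 × 1.643² = 35.093px
Step 6: 13.0 × 1.643⁶ = 255.722px
Difference: 255.722 − 35.093 = 220.629px

220.6px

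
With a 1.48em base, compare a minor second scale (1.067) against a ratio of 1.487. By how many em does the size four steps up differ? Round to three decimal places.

5.318em

Minor second: 1.48 × 1.067⁴ = 1.91831em
At 1.487: 1.48 × 1.487⁴ = 7.23612em
Difference: 7.23612 − 1.91831 = 5.31781em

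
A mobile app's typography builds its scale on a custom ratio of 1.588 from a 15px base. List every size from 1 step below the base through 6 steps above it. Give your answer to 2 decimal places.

Step -1: 15.0 ÷ 1.588 = 9.45
Step 0: 15px
Step 1: 15.0 × 1.588 = 23.82
Step 2: 15.0 × 1.588² = 37.83
Step 3: 15.0 × 1.588³ = 60.07
Step 4: 15.0 × 1.588⁴ = 95.39
Step 5: 15.0 × 1.588⁵ = 151.48
Step 6: 15.0 × 1.588⁶ = 240.54

9.45px, 15.00px, 23.82px, 37.83px, 60.07px, 95.39px, 151.48px, 240.54px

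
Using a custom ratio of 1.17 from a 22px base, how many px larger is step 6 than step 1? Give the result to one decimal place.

30.7px

Step 1: 22.0 × 1.17 = 25.740px
Step 6: 22.0 × 1.17⁶ = 56.434px
Difference: 56.434 − 25.740 = 30.694px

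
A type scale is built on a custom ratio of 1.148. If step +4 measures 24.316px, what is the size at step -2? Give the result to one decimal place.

10.6px

24.316 ÷ 1.148⁶ = 24.316 ÷ 2.28903 ≈ 10.623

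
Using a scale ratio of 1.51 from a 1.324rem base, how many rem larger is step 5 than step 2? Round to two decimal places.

Step 2: 1.324 × 1.51² = 3.0189rem
Step 5: 1.324 × 1.51⁵ = 10.3938rem
Difference: 10.3938 − 3.0189 = 7.3749rem

7.37rem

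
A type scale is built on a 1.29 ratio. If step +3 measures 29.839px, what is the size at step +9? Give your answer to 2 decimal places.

The gap is 9 − (3) = 6 steps, so the factor is 1.29^6.
29.839 × 1.29⁶ = 29.839 × 4.60827 ≈ 137.506

137.51px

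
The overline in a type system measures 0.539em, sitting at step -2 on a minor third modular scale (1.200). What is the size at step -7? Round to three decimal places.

Moving from step -2 to step -7 is 5 steps down, so divide by r⁵.
0.539 ÷ 1.200⁵ = 0.539 ÷ 2.48832 ≈ 0.217

0.217em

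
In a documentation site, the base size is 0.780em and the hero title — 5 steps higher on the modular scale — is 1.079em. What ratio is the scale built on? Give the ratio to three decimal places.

1.067

The ratio satisfies 0.780 × r⁵ = 1.079, so r = (1.079 / 0.780)^(1/5).
r = 1.3833^(1/5) ≈ 1.0671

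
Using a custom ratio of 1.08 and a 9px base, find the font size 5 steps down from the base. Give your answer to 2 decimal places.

Each step on a modular scale multiplies by the ratio, so the size n steps from the base is base × ratioⁿ.
9.0 ÷ 1.08⁵ = 9.0 ÷ 1.46933 ≈ 6.13

6.13px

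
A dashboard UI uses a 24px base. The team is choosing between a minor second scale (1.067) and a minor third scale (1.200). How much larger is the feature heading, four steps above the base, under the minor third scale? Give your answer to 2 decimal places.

Minor second: 24.0 × 1.067⁴ = 31.1078px
Minor third: 24.0 × 1.200⁴ = 49.7664px
Difference: 49.7664 − 31.1078 = 18.6586px

18.66px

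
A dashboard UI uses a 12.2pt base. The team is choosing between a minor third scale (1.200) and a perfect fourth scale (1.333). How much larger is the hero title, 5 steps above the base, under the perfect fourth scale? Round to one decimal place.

21.0pt

Minor third: 12.2 × 1.200⁵ = 30.358pt
Perfect fourth: 12.2 × 1.333⁵ = 51.346pt
Difference: 51.346 − 30.358 = 20.988pt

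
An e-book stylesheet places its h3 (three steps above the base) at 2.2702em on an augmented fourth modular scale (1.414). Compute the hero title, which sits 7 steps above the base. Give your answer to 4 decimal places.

9.0753em

The gap is 7 − (3) = 4 steps, so the factor is 1.414^4.
2.2702 × 1.414⁴ = 2.2702 × 3.99758 ≈ 9.0753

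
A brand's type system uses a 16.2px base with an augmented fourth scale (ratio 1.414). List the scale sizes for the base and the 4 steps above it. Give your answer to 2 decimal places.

Step 0: 16.2px
Step 1: 16.2 × 1.414 = 22.91
Step 2: 16.2 × 1.414² = 32.39
Step 3: 16.2 × 1.414³ = 45.80
Step 4: 16.2 × 1.414⁴ = 64.76

16.20px, 22.91px, 32.39px, 45.80px, 64.76px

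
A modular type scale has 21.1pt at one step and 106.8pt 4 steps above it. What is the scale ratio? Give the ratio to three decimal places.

1.500

The ratio satisfies 21.1 × r⁴ = 106.8, so r = (106.8 / 21.1)^(1/4).
r = 5.0616^(1/4) ≈ 1.4999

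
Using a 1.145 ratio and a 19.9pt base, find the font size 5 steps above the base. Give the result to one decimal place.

39.2pt

Every step multiplies by the scale ratio.
19.9 × 1.145⁵ = 19.9 × 1.96801 ≈ 39.16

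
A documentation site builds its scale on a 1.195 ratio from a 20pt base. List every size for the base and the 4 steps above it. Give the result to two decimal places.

20.00pt, 23.90pt, 28.56pt, 34.13pt, 40.79pt

Step 0: 20pt
Step 1: 20.0 × 1.195 = 23.90
Step 2: 20.0 × 1.195² = 28.56
Step 3: 20.0 × 1.195³ = 34.13
Step 4: 20.0 × 1.195⁴ = 40.79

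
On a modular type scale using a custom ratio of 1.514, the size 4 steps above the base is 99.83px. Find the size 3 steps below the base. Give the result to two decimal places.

5.47px

The gap is -3 − (4) = -7 steps, so the factor is 1.514^-7.
99.83 ÷ 1.514⁷ = 99.83 ÷ 18.23397 ≈ 5.475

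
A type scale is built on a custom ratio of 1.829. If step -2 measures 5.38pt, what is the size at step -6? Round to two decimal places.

The gap is -6 − (-2) = -4 steps, so the factor is 1.829^-4.
5.38 ÷ 1.829⁴ = 5.38 ÷ 11.19064 ≈ 0.481

0.48pt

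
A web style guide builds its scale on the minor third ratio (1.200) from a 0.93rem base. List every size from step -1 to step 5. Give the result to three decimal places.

Step -1: 0.93 ÷ 1.200 = 0.775
Step 0: 0.93rem
Step 1: 0.93 × 1.200 = 1.116
Step 2: 0.93 × 1.200² = 1.339
Step 3: 0.93 × 1.200³ = 1.607
Step 4: 0.93 × 1.200⁴ = 1.928
Step 5: 0.93 × 1.200⁵ = 2.314

0.775rem, 0.930rem, 1.116rem, 1.339rem, 1.607rem, 1.928rem, 2.314rem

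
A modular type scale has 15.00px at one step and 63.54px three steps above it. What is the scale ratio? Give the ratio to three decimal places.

r³ = 63.54 / 15.00, so r = (63.54/15.00)^(1/3).
r = 4.2360^(1/3) ≈ 1.6180

1.618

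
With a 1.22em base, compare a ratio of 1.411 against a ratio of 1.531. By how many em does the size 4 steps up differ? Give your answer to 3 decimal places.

1.867em

At 1.411: 1.22 × 1.411⁴ = 4.83580em
At 1.531: 1.22 × 1.531⁴ = 6.70287em
Difference: 6.70287 − 4.83580 = 1.86707em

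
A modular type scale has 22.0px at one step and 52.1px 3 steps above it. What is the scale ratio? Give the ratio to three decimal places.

The ratio satisfies 22.0 × r³ = 52.1, so r = (52.1 / 22.0)^(1/3).
r = 2.3682^(1/3) ≈ 1.3329

1.333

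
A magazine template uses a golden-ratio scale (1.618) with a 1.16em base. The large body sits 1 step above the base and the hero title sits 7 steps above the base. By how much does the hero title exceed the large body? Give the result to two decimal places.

31.80em

Step 1: 1.16 × 1.618 = 1.8769em
Step 7: 1.16 × 1.618⁷ = 33.6750em
Difference: 33.6750 − 1.8769 = 31.7981em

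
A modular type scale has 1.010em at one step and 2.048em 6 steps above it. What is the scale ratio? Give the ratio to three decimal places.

1.125

r⁶ = 2.048 / 1.010, so r = (2.048/1.010)^(1/6).
r = 2.0277^(1/6) ≈ 1.1250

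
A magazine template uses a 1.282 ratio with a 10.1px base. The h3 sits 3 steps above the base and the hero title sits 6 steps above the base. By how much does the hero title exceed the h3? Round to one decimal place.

23.6px

Step 3: 10.1 × 1.282³ = 21.281px
Step 6: 10.1 × 1.282⁶ = 44.838px
Difference: 44.838 − 21.281 = 23.557px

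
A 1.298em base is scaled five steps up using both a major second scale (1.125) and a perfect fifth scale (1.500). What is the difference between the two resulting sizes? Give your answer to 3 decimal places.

7.518em

Major second: 1.298 × 1.125⁵ = 2.33904em
Perfect fifth: 1.298 × 1.500⁵ = 9.85669em
Difference: 9.85669 − 2.33904 = 7.51765em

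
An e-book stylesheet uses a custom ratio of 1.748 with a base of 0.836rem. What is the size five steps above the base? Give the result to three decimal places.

Every step multiplies by the scale ratio.
0.836 × 1.748⁵ = 0.836 × 16.31951 ≈ 13.643

13.643rem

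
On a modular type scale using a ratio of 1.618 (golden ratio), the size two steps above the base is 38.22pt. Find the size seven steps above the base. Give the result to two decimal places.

38.22 × 1.618⁵ = 38.22 × 11.08901 ≈ 423.822

423.82pt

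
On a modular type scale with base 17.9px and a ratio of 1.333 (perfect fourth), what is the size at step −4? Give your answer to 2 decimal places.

A modular type scale is a geometric sequence: sizeₙ = base × rⁿ.
17.9 ÷ 1.333⁴ = 17.9 ÷ 3.15733 ≈ 5.67

5.67px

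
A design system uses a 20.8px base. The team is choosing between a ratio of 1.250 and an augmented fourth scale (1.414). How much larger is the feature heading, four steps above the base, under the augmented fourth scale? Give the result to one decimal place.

32.4px

At 1.250: 20.8 × 1.250⁴ = 50.781px
Augmented fourth: 20.8 × 1.414⁴ = 83.150px
Difference: 83.150 − 50.781 = 32.369px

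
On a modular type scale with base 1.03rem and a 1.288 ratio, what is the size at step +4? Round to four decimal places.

1.03 × 1.288⁴ = 1.03 × 2.75210 ≈ 2.8347

2.8347rem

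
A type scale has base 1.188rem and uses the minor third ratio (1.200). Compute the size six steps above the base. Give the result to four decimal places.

3.5473rem

Each step on a modular scale multiplies by the ratio, so the size n steps from the base is base × ratioⁿ.
1.188 × 1.200⁶ = 1.188 × 2.98598 ≈ 3.5473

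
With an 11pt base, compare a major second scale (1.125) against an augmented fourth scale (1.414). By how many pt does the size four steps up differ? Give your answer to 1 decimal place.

Major second: 11.0 × 1.125⁴ = 17.620pt
Augmented fourth: 11.0 × 1.414⁴ = 43.973pt
Difference: 43.973 − 17.620 = 26.353pt

26.4pt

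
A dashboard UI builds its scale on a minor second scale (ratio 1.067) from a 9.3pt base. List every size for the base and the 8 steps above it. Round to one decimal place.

Step 0: 9.3pt
Step 1: 9.3 × 1.067 = 9.9
Step 2: 9.3 × 1.067² = 10.6
Step 3: 9.3 × 1.067³ = 11.3
Step 4: 9.3 × 1.067⁴ = 12.1
Step 5: 9.3 × 1.067⁵ = 12.9
Step 6: 9.3 × 1.067⁶ = 13.7
Step 7: 9.3 × 1.067⁷ = 14.6
Step 8: 9.3 × 1.067⁸ = 15.6

9.3pt, 9.9pt, 10.6pt, 11.3pt, 12.1pt, 12.9pt, 13.7pt, 14.6pt, 15.6pt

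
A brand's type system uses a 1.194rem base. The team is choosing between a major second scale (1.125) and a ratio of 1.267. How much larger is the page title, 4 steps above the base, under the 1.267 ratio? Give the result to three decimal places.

Major second: 1.194 × 1.125⁴ = 1.91256rem
At 1.267: 1.194 × 1.267⁴ = 3.07688rem
Difference: 3.07688 − 1.91256 = 1.16432rem

1.164rem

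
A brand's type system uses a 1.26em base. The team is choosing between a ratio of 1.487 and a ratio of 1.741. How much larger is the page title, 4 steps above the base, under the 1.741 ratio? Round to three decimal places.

5.416em

At 1.487: 1.26 × 1.487⁴ = 6.16048em
At 1.741: 1.26 × 1.741⁴ = 11.57619em
Difference: 11.57619 − 6.16048 = 5.41571em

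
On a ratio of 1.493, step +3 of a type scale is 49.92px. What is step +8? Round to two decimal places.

370.32px

49.92 × 1.493⁵ = 49.92 × 7.41821 ≈ 370.317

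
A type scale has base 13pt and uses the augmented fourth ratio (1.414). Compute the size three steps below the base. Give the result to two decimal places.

A modular type scale is a geometric sequence: sizeₙ = base × rⁿ.
13.0 ÷ 1.414³ = 13.0 ÷ 2.82715 ≈ 4.60

4.60pt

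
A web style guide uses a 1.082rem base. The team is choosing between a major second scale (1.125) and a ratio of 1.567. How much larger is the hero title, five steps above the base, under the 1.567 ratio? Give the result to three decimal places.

Major second: 1.082 × 1.125⁵ = 1.94980rem
At 1.567: 1.082 × 1.567⁵ = 10.22286rem
Difference: 10.22286 − 1.94980 = 8.27306rem

8.273rem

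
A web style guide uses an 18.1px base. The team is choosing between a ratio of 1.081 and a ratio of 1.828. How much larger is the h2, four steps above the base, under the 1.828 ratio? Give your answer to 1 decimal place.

At 1.081: 18.1 × 1.081⁴ = 24.716px
At 1.828: 18.1 × 1.828⁴ = 202.108px
Difference: 202.108 − 24.716 = 177.392px

177.4px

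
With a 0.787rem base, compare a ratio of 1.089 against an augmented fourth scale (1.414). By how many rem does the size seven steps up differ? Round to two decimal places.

At 1.089: 0.787 × 1.089⁷ = 1.4295rem
Augmented fourth: 0.787 × 1.414⁷ = 8.8945rem
Difference: 8.8945 − 1.4295 = 7.4650rem

7.47rem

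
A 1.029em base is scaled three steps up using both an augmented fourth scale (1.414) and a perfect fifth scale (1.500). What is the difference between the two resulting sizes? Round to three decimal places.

0.564em

Augmented fourth: 1.029 × 1.414³ = 2.90913em
Perfect fifth: 1.029 × 1.500³ = 3.47287em
Difference: 3.47287 − 2.90913 = 0.56374em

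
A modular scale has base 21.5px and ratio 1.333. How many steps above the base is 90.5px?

5

1.333ⁿ = 90.5 / 21.5 = 4.2093
n = ln(4.2093) / ln(1.333) = 1.4373 / 0.2874 ≈ 5.00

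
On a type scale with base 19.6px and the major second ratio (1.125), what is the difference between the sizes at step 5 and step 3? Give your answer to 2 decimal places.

Step 3: 19.6 × 1.125³ = 27.9070px
Step 5: 19.6 × 1.125⁵ = 35.3198px
Difference: 35.3198 − 27.9070 = 7.4128px

7.41px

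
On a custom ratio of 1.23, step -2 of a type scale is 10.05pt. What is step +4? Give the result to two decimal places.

34.80pt

10.05 × 1.23⁶ = 10.05 × 3.46283 ≈ 34.801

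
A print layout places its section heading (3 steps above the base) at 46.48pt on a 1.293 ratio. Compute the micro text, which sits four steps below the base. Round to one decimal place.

7.7pt

46.48 ÷ 1.293⁷ = 46.48 ÷ 6.04212 ≈ 7.693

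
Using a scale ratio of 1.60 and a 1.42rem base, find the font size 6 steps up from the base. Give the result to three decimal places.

23.824rem

Each step on a modular scale multiplies by the ratio, so the size n steps from the base is base × ratioⁿ.
1.42 × 1.60⁶ = 1.42 × 16.77722 ≈ 23.824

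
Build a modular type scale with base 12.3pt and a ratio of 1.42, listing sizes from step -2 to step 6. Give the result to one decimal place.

6.1pt, 8.7pt, 12.3pt, 17.5pt, 24.8pt, 35.2pt, 50.0pt, 71.0pt, 100.8pt

Step -2: 12.3 ÷ 1.42² = 6.1
Step -1: 12.3 ÷ 1.42 = 8.7
Step 0: 12.3pt
Step 1: 12.3 × 1.42 = 17.5
Step 2: 12.3 × 1.42² = 24.8
Step 3: 12.3 × 1.42³ = 35.2
Step 4: 12.3 × 1.42⁴ = 50.0
Step 5: 12.3 × 1.42⁵ = 71.0
Step 6: 12.3 × 1.42⁶ = 100.8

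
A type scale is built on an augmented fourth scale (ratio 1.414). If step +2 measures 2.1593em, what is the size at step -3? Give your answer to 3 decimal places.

0.382em

2.1593 ÷ 1.414⁵ = 2.1593 ÷ 5.65258 ≈ 0.382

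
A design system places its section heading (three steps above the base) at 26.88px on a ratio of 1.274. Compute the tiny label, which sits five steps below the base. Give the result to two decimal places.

Moving from step +3 to step -5 is 8 steps down, so divide by r⁸.
26.88 ÷ 1.274⁸ = 26.88 ÷ 6.93994 ≈ 3.873

3.87px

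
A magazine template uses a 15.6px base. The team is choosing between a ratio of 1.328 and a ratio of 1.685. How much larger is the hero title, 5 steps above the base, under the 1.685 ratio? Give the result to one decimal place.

147.5px

At 1.328: 15.6 × 1.328⁵ = 64.434px
At 1.685: 15.6 × 1.685⁵ = 211.897px
Difference: 211.897 − 64.434 = 147.463px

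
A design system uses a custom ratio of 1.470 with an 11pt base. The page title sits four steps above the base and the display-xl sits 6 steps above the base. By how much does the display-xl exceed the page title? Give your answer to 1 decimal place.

Step 4: 11.0 × 1.470⁴ = 51.364pt
Step 6: 11.0 × 1.470⁶ = 110.993pt
Difference: 110.993 − 51.364 = 59.629pt

59.6pt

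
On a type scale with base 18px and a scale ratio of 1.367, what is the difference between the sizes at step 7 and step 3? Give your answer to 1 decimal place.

114.6px

Step 3: 18.0 × 1.367³ = 45.981px
Step 7: 18.0 × 1.367⁷ = 160.565px
Difference: 160.565 − 45.981 = 114.584px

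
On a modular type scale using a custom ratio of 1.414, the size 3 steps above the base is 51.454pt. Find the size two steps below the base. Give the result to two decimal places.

9.10pt

51.454 ÷ 1.414⁵ = 51.454 ÷ 5.65258 ≈ 9.103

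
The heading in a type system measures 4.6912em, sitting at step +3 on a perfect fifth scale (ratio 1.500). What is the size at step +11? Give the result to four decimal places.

Moving from step +3 to step +11 is 8 steps up, so multiply by r⁸.
4.6912 × 1.500⁸ = 4.6912 × 25.62891 ≈ 120.2303

120.2303em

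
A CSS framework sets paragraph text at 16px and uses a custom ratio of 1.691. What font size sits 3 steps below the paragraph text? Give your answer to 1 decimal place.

A modular type scale is a geometric sequence: sizeₙ = base × rⁿ.
16.0 ÷ 1.691³ = 16.0 ÷ 4.83538 ≈ 3.31

3.3px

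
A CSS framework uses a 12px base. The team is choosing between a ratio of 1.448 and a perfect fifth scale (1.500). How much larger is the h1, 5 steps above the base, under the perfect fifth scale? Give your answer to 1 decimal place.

At 1.448: 12.0 × 1.448⁵ = 76.388px
Perfect fifth: 12.0 × 1.500⁵ = 91.125px
Difference: 91.125 − 76.388 = 14.737px

14.7px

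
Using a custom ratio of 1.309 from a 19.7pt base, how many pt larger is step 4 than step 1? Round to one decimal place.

Step 1: 19.7 × 1.309 = 25.787pt
Step 4: 19.7 × 1.309⁴ = 57.840pt
Difference: 57.840 − 25.787 = 32.053pt

32.1pt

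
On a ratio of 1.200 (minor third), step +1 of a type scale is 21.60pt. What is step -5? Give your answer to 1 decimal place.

7.2pt

21.60 ÷ 1.200⁶ = 21.60 ÷ 2.98598 ≈ 7.234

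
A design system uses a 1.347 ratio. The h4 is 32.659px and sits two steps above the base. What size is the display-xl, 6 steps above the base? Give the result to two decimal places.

107.52px

The gap is 6 − (2) = 4 steps, so the factor is 1.347^4.
32.659 × 1.347⁴ = 32.659 × 3.29208 ≈ 107.516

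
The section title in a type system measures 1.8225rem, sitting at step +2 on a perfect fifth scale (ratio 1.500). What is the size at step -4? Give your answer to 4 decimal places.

The gap is -4 − (2) = -6 steps, so the factor is 1.500^-6.
1.8225 ÷ 1.500⁶ = 1.8225 ÷ 11.39062 ≈ 0.1600

0.1600rem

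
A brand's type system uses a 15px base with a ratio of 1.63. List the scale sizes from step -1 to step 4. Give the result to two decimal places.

9.20px, 15.00px, 24.45px, 39.85px, 64.96px, 105.89px

Step -1: 15.0 ÷ 1.63 = 9.20
Step 0: 15px
Step 1: 15.0 × 1.63 = 24.45
Step 2: 15.0 × 1.63² = 39.85
Step 3: 15.0 × 1.63³ = 64.96
Step 4: 15.0 × 1.63⁴ = 105.89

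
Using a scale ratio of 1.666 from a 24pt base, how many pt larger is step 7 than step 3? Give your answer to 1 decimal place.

Step 3: 24.0 × 1.666³ = 110.978pt
Step 7: 24.0 × 1.666⁷ = 854.941pt
Difference: 854.941 − 110.978 = 743.963pt

744.0pt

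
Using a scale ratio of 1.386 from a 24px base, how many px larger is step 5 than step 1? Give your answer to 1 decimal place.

Step 1: 24.0 × 1.386 = 33.264px
Step 5: 24.0 × 1.386⁵ = 122.752px
Difference: 122.752 − 33.264 = 89.488px

89.5px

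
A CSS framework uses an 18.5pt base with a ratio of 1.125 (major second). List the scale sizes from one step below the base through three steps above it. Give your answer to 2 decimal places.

Step -1: 18.5 ÷ 1.125 = 16.44
Step 0: 18.5pt
Step 1: 18.5 × 1.125 = 20.81
Step 2: 18.5 × 1.125² = 23.41
Step 3: 18.5 × 1.125³ = 26.34

16.44pt, 18.50pt, 20.81pt, 23.41pt, 26.34pt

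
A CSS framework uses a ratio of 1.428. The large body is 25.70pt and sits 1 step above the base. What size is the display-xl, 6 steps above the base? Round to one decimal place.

25.70 × 1.428⁵ = 25.70 × 5.93801 ≈ 152.607

152.6pt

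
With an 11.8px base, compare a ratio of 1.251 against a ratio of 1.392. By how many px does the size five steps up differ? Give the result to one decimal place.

25.5px

At 1.251: 11.8 × 1.251⁵ = 36.155px
At 1.392: 11.8 × 1.392⁵ = 61.671px
Difference: 61.671 − 36.155 = 25.516px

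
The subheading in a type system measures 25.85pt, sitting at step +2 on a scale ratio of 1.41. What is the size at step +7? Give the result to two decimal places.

144.06pt

The gap is 7 − (2) = 5 steps, so the factor is 1.41^5.
25.85 × 1.41⁵ = 25.85 × 5.57308 ≈ 144.064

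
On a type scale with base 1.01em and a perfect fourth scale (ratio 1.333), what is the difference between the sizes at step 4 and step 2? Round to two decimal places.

1.39em

Step 2: 1.01 × 1.333² = 1.7947em
Step 4: 1.01 × 1.333⁴ = 3.1889em
Difference: 3.1889 − 1.7947 = 1.3942em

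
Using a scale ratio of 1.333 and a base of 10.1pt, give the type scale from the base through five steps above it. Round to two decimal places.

10.10pt, 13.46pt, 17.95pt, 23.92pt, 31.89pt, 42.51pt

Step 0: 10.1pt
Step 1: 10.1 × 1.333 = 13.46
Step 2: 10.1 × 1.333² = 17.95
Step 3: 10.1 × 1.333³ = 23.92
Step 4: 10.1 × 1.333⁴ = 31.89
Step 5: 10.1 × 1.333⁵ = 42.51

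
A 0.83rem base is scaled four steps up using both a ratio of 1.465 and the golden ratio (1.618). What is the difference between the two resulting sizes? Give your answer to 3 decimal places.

At 1.465: 0.83 × 1.465⁴ = 3.82321rem
Golden ratio: 0.83 × 1.618⁴ = 5.68843rem
Difference: 5.68843 − 3.82321 = 1.86522rem

1.865rem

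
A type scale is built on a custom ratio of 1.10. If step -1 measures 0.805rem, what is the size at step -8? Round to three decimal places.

0.413rem

0.805 ÷ 1.10⁷ = 0.805 ÷ 1.94872 ≈ 0.413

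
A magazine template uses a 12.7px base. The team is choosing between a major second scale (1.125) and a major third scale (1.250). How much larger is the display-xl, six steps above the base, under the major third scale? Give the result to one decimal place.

22.7px

Major second: 12.7 × 1.125⁶ = 25.747px
Major third: 12.7 × 1.250⁶ = 48.447px
Difference: 48.447 − 25.747 = 22.700px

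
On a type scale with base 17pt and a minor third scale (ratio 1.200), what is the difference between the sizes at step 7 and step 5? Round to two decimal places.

Step 5: 17.0 × 1.200⁵ = 42.3014pt
Step 7: 17.0 × 1.200⁷ = 60.9141pt
Difference: 60.9141 − 42.3014 = 18.6127pt

18.61pt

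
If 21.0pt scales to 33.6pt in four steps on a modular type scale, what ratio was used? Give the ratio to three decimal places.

The ratio satisfies 21.0 × r⁴ = 33.6, so r = (33.6 / 21.0)^(1/4).
r = 1.6000^(1/4) ≈ 1.1247

1.125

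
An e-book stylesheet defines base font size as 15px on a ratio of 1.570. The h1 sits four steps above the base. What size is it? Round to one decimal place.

91.1px

A modular type scale is a geometric sequence: sizeₙ = base × rⁿ.
15.0 × 1.570⁴ = 15.0 × 6.07573 ≈ 91.14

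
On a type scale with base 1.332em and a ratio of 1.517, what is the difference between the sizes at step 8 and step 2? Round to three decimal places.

34.293em

Step 2: 1.332 × 1.517² = 3.06532em
Step 8: 1.332 × 1.517⁸ = 37.35845em
Difference: 37.35845 − 3.06532 = 34.29313em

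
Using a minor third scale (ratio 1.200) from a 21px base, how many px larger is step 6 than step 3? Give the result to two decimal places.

Step 3: 21.0 × 1.200³ = 36.2880px
Step 6: 21.0 × 1.200⁶ = 62.7057px
Difference: 62.7057 − 36.2880 = 26.4177px

26.42px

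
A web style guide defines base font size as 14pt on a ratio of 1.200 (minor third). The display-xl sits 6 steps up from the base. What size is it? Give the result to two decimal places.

41.80pt

A modular type scale is a geometric sequence: sizeₙ = base × rⁿ.
14.0 × 1.200⁶ = 14.0 × 2.98598 ≈ 41.80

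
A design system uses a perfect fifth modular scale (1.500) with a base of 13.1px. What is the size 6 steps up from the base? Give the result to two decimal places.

A modular type scale is a geometric sequence: sizeₙ = base × rⁿ.
13.1 × 1.500⁶ = 13.1 × 11.39062 ≈ 149.22

149.22px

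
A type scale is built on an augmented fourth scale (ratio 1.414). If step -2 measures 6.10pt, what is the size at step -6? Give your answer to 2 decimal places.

Moving from step -2 to step -6 is 4 steps down, so divide by r⁴.
6.10 ÷ 1.414⁴ = 6.10 ÷ 3.99758 ≈ 1.526

1.53pt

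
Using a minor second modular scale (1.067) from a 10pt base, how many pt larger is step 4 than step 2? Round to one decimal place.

Step 2: 10.0 × 1.067² = 11.385pt
Step 4: 10.0 × 1.067⁴ = 12.962pt
Difference: 12.962 − 11.385 = 1.577pt

1.6pt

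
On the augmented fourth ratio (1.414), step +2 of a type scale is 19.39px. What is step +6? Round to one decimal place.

The gap is 6 − (2) = 4 steps, so the factor is 1.414^4.
19.39 × 1.414⁴ = 19.39 × 3.99758 ≈ 77.513

77.5px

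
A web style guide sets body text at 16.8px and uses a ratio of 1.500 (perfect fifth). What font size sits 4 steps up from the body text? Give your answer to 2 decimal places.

16.8 × 1.500⁴ = 16.8 × 5.06250 ≈ 85.05

85.05px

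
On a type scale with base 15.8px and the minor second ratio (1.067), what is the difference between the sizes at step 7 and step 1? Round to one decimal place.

Step 1: 15.8 × 1.067 = 16.859px
Step 7: 15.8 × 1.067⁷ = 24.878px
Difference: 24.878 − 16.859 = 8.019px

8.0px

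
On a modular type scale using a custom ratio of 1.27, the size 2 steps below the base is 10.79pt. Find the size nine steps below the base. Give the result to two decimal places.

2.02pt

10.79 ÷ 1.27⁷ = 10.79 ÷ 5.32876 ≈ 2.025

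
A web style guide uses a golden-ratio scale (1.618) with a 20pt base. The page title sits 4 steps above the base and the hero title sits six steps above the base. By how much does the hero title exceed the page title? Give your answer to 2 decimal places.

221.77pt

Step 4: 20.0 × 1.618⁴ = 137.0705pt
Step 6: 20.0 × 1.618⁶ = 358.8402pt
Difference: 358.8402 − 137.0705 = 221.7697pt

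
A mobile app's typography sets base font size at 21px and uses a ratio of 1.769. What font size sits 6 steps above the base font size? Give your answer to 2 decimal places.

643.56px

Every step multiplies by the scale ratio.
21.0 × 1.769⁶ = 21.0 × 30.64552 ≈ 643.56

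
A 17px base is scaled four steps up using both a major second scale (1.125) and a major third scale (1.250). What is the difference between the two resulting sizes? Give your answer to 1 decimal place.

Major second: 17.0 × 1.125⁴ = 27.231px
Major third: 17.0 × 1.250⁴ = 41.504px
Difference: 41.504 − 27.231 = 14.273px

14.3px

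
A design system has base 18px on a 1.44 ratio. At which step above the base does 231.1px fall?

7

1.44ⁿ = 231.1 / 18 = 12.8389
n = ln(12.8389) / ln(1.44) = 2.5525 / 0.3646 ≈ 7.00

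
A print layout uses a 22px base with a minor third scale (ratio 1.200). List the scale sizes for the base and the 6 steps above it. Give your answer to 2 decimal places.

22.00px, 26.40px, 31.68px, 38.02px, 45.62px, 54.74px, 65.69px

Step 0: 22px
Step 1: 22.0 × 1.200 = 26.40
Step 2: 22.0 × 1.200² = 31.68
Step 3: 22.0 × 1.200³ = 38.02
Step 4: 22.0 × 1.200⁴ = 45.62
Step 5: 22.0 × 1.200⁵ = 54.74
Step 6: 22.0 × 1.200⁶ = 65.69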